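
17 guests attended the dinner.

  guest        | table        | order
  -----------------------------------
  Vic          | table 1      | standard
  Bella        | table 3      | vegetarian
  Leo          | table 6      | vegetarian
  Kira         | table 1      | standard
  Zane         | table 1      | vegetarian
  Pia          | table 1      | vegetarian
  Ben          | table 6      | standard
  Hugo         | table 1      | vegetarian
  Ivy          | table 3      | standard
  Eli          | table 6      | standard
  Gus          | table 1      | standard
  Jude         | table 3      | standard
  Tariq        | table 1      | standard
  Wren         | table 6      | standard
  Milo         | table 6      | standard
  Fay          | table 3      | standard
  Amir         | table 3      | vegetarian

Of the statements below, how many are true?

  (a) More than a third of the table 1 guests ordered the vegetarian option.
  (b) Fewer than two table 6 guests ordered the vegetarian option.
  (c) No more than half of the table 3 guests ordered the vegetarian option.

(a) table 1: |A| = 7, |A ∩ B| = 3; needs |A ∩ B| / |A| > 1/3 — true.
(b) table 6: |A| = 5, |A ∩ B| = 1; needs |A ∩ B| < 2 — true.
(c) table 3: |A| = 5, |A ∩ B| = 2; needs |A ∩ B| ≤ |A ∖ B| — true.

3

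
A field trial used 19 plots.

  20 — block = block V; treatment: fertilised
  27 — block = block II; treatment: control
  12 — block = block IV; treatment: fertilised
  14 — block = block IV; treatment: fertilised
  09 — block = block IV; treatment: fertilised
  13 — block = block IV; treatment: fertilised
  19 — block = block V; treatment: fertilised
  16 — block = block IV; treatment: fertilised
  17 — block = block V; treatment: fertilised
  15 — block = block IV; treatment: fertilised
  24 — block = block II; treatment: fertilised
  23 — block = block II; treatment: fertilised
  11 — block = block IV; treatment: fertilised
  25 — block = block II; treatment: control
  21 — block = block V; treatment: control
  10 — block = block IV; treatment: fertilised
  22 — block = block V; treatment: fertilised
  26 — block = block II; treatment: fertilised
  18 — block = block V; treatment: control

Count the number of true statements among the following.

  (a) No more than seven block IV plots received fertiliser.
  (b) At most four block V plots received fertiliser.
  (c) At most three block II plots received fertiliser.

2

(a) block IV: |A| = 8, |A ∩ B| = 8; needs |A ∩ B| ≤ 7 — false.
(b) block V: |A| = 6, |A ∩ B| = 4; needs |A ∩ B| ≤ 4 — true.
(c) block II: |A| = 5, |A ∩ B| = 3; needs |A ∩ B| ≤ 3 — true.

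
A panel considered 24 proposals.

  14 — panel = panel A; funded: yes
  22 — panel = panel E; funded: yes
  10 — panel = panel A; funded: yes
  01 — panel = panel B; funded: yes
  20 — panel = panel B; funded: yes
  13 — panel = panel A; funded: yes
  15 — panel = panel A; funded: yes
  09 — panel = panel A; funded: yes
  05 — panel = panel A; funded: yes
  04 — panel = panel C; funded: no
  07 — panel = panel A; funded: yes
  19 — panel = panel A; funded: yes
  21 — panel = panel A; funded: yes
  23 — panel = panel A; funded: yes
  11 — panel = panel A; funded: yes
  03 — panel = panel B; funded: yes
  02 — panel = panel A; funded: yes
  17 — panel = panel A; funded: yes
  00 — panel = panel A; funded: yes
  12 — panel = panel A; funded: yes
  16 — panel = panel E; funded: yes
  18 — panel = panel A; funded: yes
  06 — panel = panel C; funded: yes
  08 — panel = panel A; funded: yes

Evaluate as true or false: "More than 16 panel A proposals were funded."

The determiner here denotes the relation: |A ∩ B| > 16.
|A| = 17, |A ∩ B| = 17, |A ∖ B| = 0.
|A ∩ B| = 17, so the statement is true.

True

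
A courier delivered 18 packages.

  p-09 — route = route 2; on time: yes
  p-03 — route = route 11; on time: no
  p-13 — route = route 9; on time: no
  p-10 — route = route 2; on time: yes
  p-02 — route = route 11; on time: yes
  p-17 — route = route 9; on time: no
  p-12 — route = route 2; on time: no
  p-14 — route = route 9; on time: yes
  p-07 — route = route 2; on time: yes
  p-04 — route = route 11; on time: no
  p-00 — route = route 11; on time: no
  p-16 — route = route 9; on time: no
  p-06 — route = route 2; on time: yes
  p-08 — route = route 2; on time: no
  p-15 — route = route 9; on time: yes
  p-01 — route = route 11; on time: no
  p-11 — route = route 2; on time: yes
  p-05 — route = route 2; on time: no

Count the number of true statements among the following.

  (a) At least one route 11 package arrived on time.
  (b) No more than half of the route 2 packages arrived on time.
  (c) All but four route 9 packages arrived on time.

1

(a) route 11: |A| = 5, |A ∩ B| = 1; needs A ∩ B ≠ ∅ (|A ∩ B| ≥ 1) — true.
(b) route 2: |A| = 8, |A ∩ B| = 5; needs |A ∩ B| ≤ |A ∖ B| — false.
(c) route 9: |A| = 5, |A ∩ B| = 2; needs |A ∖ B| = 4 — false.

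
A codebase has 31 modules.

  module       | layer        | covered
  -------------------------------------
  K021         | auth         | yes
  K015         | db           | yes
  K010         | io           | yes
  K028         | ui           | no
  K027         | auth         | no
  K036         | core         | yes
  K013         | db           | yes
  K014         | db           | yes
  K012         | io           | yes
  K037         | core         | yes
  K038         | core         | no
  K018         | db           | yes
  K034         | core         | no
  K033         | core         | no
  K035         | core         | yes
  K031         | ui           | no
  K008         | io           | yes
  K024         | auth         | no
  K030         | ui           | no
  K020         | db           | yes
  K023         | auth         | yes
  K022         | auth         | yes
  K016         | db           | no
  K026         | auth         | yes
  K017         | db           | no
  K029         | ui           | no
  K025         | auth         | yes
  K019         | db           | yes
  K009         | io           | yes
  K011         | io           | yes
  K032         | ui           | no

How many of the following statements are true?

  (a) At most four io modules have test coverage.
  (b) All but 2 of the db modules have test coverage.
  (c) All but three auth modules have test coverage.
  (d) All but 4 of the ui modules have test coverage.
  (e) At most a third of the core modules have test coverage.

1

(a) io: |A| = 5, |A ∩ B| = 5; needs |A ∩ B| ≤ 4 — false.
(b) db: |A| = 8, |A ∩ B| = 6; needs |A ∖ B| = 2 — true.
(c) auth: |A| = 7, |A ∩ B| = 5; needs |A ∖ B| = 3 — false.
(d) ui: |A| = 5, |A ∩ B| = 0; needs |A ∖ B| = 4 — false.
(e) core: |A| = 6, |A ∩ B| = 3; needs |A ∩ B| / |A| ≤ 1/3 — false.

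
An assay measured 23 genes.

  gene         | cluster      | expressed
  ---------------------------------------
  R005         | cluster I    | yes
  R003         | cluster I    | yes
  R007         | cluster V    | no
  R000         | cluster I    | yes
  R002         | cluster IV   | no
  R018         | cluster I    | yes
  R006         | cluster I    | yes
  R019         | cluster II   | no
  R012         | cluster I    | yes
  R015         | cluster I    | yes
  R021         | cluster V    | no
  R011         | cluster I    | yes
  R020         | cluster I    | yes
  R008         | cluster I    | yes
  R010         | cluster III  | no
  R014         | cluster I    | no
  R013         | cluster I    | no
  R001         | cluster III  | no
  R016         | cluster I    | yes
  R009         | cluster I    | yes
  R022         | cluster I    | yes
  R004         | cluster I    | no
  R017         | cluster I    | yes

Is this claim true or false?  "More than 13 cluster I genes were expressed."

True

The determiner here denotes the relation: |A ∩ B| > 13.
|A| = 17, |A ∩ B| = 14, |A ∖ B| = 3.
|A ∩ B| = 14, so the statement is true.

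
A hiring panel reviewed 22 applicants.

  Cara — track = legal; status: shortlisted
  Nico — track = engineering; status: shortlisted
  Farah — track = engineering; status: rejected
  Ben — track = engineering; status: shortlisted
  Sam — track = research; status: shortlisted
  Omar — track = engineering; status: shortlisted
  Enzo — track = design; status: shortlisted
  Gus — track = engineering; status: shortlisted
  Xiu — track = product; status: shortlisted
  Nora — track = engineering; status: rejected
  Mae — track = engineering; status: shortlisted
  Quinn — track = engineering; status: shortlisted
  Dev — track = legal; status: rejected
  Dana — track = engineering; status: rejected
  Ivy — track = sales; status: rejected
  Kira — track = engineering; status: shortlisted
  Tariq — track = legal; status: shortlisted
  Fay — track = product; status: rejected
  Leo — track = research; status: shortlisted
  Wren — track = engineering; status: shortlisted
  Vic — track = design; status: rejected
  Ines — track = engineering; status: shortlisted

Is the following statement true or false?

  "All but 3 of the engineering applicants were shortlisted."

The determiner here denotes the relation: |A ∖ B| = 3.
A (the restrictor) = {Nico, Farah, Ben, Omar, Gus, Nora, Mae, Quinn, Dana, Kira, Wren, Ines}, |A| = 12.
A ∖ B = {Farah, Nora, Dana}, so |A ∖ B| = 3.
|A ∖ B| = 3, so the statement is true.

True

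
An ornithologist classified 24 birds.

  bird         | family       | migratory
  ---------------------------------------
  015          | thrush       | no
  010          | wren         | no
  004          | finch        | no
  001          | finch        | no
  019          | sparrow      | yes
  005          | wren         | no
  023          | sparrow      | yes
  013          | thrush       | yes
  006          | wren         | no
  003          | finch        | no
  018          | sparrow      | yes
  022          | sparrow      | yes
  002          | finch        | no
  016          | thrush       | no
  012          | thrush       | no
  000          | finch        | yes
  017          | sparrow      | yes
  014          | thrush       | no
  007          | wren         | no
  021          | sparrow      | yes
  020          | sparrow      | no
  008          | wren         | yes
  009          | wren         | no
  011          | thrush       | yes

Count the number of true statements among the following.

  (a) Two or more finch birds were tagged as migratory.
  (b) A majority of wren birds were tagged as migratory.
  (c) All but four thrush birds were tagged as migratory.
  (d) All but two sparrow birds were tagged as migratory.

1

(a) finch: |A| = 5, |A ∩ B| = 1; needs |A ∩ B| ≥ 2 — false.
(b) wren: |A| = 6, |A ∩ B| = 1; needs |A ∩ B| > |A ∖ B| — false.
(c) thrush: |A| = 6, |A ∩ B| = 2; needs |A ∖ B| = 4 — true.
(d) sparrow: |A| = 7, |A ∩ B| = 6; needs |A ∖ B| = 2 — false.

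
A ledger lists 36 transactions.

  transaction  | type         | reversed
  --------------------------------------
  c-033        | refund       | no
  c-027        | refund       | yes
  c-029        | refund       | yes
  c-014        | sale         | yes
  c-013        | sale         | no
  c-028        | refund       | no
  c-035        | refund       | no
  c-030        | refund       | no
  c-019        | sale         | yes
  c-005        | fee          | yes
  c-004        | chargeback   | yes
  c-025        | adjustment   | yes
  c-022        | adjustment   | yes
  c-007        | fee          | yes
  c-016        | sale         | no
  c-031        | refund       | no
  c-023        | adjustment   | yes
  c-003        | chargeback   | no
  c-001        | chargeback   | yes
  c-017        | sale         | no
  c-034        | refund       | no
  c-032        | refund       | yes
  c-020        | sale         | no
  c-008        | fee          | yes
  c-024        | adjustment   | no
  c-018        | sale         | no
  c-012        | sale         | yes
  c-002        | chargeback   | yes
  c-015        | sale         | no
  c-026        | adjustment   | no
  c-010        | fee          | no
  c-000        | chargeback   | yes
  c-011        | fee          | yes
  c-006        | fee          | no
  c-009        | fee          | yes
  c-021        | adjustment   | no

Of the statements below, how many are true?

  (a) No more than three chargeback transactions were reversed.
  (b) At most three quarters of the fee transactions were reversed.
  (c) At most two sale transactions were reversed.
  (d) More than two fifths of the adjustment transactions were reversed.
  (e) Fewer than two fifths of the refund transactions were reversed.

3

(a) chargeback: |A| = 5, |A ∩ B| = 4; needs |A ∩ B| ≤ 3 — false.
(b) fee: |A| = 7, |A ∩ B| = 5; needs |A ∩ B| / |A| ≤ 3/4 — true.
(c) sale: |A| = 9, |A ∩ B| = 3; needs |A ∩ B| ≤ 2 — false.
(d) adjustment: |A| = 6, |A ∩ B| = 3; needs |A ∩ B| / |A| > 2/5 — true.
(e) refund: |A| = 9, |A ∩ B| = 3; needs |A ∩ B| / |A| < 2/5 — true.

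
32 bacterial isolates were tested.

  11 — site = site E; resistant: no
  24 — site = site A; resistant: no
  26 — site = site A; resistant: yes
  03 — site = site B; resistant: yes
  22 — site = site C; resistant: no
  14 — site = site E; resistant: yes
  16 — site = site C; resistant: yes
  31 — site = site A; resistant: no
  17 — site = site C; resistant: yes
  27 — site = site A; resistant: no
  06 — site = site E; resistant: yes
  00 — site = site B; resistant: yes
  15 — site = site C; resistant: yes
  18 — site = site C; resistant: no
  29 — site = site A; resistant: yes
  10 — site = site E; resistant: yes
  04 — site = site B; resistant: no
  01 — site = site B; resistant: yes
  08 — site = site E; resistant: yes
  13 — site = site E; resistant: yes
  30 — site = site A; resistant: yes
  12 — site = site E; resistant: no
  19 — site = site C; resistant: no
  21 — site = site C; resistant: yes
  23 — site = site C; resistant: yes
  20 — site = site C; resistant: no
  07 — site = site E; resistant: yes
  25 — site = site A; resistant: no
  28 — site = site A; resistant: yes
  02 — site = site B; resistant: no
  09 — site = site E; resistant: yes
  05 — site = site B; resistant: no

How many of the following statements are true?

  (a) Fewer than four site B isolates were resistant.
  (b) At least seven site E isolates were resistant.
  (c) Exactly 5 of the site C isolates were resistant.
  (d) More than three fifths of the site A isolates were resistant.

3

(a) site B: |A| = 6, |A ∩ B| = 3; needs |A ∩ B| < 4 — true.
(b) site E: |A| = 9, |A ∩ B| = 7; needs |A ∩ B| ≥ 7 — true.
(c) site C: |A| = 9, |A ∩ B| = 5; needs |A ∩ B| = 5 — true.
(d) site A: |A| = 8, |A ∩ B| = 4; needs |A ∩ B| / |A| > 3/5 — false.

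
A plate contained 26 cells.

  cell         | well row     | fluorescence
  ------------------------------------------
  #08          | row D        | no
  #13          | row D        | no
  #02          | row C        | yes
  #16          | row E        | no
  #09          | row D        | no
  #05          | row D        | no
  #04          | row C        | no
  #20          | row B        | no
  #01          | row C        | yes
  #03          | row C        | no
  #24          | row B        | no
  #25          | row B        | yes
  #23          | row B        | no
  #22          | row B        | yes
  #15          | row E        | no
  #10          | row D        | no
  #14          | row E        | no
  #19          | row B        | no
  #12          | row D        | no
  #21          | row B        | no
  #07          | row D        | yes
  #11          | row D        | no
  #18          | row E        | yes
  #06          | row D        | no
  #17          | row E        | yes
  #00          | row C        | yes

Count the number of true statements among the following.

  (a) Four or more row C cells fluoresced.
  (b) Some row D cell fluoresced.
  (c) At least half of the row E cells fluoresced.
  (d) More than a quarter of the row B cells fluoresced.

2

(a) row C: |A| = 5, |A ∩ B| = 3; needs |A ∩ B| ≥ 4 — false.
(b) row D: |A| = 9, |A ∩ B| = 1; needs A ∩ B ≠ ∅ (|A ∩ B| ≥ 1) — true.
(c) row E: |A| = 5, |A ∩ B| = 2; needs |A ∩ B| ≥ |A ∖ B| — false.
(d) row B: |A| = 7, |A ∩ B| = 2; needs |A ∩ B| / |A| > 1/4 — true.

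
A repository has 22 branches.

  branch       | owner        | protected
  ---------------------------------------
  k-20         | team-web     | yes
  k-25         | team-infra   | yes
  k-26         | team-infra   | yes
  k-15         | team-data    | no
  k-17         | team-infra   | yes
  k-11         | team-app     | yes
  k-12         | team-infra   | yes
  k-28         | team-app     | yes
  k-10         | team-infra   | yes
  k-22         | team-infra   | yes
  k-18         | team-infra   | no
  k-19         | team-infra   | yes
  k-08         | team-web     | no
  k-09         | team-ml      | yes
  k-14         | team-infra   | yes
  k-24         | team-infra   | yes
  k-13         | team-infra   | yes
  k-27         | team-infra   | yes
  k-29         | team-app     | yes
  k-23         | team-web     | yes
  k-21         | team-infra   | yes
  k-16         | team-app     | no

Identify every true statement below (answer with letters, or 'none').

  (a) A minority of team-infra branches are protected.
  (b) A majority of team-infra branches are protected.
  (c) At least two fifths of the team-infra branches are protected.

(b), (c)

|A| = 13, |A ∩ B| = 12, |A ∖ B| = 1.
(a) |A ∩ B| < |A ∖ B|: fails.
(b) |A ∩ B| > |A ∖ B|: holds.
(c) |A ∩ B| / |A| ≥ 2/5: holds.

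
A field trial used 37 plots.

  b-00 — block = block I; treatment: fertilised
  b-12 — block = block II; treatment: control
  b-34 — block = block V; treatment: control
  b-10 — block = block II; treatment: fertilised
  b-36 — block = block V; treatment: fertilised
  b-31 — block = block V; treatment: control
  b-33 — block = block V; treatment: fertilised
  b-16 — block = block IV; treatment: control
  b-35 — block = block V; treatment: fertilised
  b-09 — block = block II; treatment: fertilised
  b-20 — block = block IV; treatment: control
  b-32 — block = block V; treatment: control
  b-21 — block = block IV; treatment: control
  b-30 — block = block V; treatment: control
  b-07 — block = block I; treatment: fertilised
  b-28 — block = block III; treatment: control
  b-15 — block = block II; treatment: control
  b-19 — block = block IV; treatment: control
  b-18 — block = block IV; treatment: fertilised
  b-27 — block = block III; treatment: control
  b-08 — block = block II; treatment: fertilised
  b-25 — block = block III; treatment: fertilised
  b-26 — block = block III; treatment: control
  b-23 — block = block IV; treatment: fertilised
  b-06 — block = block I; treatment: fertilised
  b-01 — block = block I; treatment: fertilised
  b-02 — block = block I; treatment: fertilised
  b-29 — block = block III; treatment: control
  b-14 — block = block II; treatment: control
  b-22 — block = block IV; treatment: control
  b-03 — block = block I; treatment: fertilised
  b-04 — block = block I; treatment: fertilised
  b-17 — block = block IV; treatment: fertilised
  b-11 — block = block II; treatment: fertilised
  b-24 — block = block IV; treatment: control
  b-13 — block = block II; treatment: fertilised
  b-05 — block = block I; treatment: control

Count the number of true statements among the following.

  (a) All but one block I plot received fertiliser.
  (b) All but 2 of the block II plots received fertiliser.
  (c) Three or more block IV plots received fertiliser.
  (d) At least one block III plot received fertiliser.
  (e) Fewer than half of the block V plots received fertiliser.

(a) block I: |A| = 8, |A ∩ B| = 7; needs |A ∖ B| = 1 — true.
(b) block II: |A| = 8, |A ∩ B| = 5; needs |A ∖ B| = 2 — false.
(c) block IV: |A| = 9, |A ∩ B| = 3; needs |A ∩ B| ≥ 3 — true.
(d) block III: |A| = 5, |A ∩ B| = 1; needs A ∩ B ≠ ∅ (|A ∩ B| ≥ 1) — true.
(e) block V: |A| = 7, |A ∩ B| = 3; needs |A ∩ B| < |A ∖ B| — true.

4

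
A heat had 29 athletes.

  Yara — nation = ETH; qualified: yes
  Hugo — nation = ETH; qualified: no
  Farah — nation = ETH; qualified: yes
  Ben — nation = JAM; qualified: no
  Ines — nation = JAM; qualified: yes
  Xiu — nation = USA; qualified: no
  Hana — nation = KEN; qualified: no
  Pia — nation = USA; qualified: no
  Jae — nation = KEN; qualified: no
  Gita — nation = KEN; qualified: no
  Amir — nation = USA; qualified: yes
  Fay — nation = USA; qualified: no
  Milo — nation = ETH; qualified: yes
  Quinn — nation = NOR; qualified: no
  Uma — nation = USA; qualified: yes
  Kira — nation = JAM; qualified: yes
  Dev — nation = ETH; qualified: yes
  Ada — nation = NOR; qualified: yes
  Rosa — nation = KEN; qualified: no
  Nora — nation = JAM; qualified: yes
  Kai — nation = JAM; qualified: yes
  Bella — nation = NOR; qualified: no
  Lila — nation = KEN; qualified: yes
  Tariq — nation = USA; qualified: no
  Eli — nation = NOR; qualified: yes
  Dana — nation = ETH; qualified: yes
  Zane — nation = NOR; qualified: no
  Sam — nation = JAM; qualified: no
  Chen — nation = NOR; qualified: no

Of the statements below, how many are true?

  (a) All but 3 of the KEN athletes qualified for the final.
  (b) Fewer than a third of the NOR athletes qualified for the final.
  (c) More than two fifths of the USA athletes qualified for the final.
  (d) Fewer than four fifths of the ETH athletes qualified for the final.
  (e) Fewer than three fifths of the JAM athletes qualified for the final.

0

(a) KEN: |A| = 5, |A ∩ B| = 1; needs |A ∖ B| = 3 — false.
(b) NOR: |A| = 6, |A ∩ B| = 2; needs |A ∩ B| / |A| < 1/3 — false.
(c) USA: |A| = 6, |A ∩ B| = 2; needs |A ∩ B| / |A| > 2/5 — false.
(d) ETH: |A| = 6, |A ∩ B| = 5; needs |A ∩ B| / |A| < 4/5 — false.
(e) JAM: |A| = 6, |A ∩ B| = 4; needs |A ∩ B| / |A| < 3/5 — false.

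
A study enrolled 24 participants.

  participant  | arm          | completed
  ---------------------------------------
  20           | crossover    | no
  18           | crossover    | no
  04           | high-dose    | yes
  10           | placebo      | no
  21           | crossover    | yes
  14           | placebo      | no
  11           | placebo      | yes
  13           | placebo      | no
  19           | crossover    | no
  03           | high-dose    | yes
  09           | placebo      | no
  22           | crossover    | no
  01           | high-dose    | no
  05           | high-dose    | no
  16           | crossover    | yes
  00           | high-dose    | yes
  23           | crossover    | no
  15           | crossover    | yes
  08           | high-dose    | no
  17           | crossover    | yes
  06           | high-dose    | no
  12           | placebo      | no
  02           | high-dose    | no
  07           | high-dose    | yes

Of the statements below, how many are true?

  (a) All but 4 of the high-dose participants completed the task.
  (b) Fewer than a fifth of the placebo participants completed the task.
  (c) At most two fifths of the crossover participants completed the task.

1

(a) high-dose: |A| = 9, |A ∩ B| = 4; needs |A ∖ B| = 4 — false.
(b) placebo: |A| = 6, |A ∩ B| = 1; needs |A ∩ B| / |A| < 1/5 — true.
(c) crossover: |A| = 9, |A ∩ B| = 4; needs |A ∩ B| / |A| ≤ 2/5 — false.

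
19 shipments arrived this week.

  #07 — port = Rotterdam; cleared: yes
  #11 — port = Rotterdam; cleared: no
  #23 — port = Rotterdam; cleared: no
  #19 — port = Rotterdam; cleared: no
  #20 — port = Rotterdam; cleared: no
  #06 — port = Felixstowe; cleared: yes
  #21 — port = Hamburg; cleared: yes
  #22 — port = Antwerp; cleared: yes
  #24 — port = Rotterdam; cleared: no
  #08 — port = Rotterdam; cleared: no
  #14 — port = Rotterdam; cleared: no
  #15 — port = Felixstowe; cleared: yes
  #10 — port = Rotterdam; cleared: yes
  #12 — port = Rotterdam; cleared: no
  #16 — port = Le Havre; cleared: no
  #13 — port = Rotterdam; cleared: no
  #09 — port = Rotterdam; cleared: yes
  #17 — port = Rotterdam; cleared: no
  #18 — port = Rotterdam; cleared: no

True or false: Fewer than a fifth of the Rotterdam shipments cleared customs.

'Fewer than a fifth of the Rotterdam shipments cleared customs' holds iff |A ∩ B| / |A| < 1/5.
A (the restrictor) = {#07, #11, #23, #19, #20, #24, #08, #14, #10, #12, #13, #09, #17, #18}, |A| = 14.
A ∩ B = {#07, #10, #09}, so |A ∩ B| = 3.
A ∖ B = {#11, #23, #19, #20, #24, #08, #14, #12, #13, #17, #18}, so |A ∖ B| = 11.
|A ∩ B|/|A| = 3/14, so the statement is false.

False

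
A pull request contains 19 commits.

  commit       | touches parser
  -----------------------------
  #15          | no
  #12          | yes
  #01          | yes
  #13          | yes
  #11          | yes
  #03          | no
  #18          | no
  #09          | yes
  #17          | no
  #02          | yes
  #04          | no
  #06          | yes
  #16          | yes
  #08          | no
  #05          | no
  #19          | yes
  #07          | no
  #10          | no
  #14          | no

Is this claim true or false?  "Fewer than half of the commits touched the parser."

'Fewer than half of the commits touched the parser' holds iff |A ∩ B| < |A ∖ B|.
|A| = 19, |A ∩ B| = 9, |A ∖ B| = 10.
9 < 10, so the statement is true.

True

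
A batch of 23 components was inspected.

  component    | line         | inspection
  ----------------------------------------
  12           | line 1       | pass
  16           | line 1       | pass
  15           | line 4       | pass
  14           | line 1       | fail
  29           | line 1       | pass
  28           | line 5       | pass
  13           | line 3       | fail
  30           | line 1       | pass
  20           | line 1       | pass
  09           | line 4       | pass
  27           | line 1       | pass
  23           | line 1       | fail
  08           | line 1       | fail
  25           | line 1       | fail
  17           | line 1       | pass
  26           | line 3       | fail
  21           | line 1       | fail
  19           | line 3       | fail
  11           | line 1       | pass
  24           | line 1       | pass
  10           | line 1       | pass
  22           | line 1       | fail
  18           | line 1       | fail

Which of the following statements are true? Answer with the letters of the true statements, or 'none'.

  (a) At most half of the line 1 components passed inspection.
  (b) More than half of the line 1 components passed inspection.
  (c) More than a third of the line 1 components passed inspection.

|A| = 17, |A ∩ B| = 10, |A ∖ B| = 7.
(a) |A ∩ B| ≤ |A ∖ B|: fails.
(b) |A ∩ B| > |A ∖ B|: holds.
(c) |A ∩ B| / |A| > 1/3: holds.

(b), (c)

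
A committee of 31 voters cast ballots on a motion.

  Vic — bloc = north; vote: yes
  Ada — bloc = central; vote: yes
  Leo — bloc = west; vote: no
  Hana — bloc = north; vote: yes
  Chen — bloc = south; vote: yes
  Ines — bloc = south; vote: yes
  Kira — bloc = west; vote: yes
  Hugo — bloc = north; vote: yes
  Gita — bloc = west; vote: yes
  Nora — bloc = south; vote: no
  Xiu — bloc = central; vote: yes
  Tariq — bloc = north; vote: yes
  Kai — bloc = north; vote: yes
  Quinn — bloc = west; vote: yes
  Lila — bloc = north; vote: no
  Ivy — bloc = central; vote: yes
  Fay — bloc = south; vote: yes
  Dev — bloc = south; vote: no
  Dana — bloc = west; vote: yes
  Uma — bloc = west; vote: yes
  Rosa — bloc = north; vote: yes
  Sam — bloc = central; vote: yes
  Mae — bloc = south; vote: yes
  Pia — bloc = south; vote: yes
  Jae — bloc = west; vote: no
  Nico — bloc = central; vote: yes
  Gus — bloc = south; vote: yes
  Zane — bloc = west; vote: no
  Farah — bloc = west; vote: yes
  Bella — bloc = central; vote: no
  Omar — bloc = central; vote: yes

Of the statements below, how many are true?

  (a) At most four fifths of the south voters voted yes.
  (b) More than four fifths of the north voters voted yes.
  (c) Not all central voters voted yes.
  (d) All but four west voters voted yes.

(a) south: |A| = 8, |A ∩ B| = 6; needs |A ∩ B| / |A| ≤ 4/5 — true.
(b) north: |A| = 7, |A ∩ B| = 6; needs |A ∩ B| / |A| > 4/5 — true.
(c) central: |A| = 7, |A ∩ B| = 6; needs A ⊄ B (|A ∖ B| ≥ 1) — true.
(d) west: |A| = 9, |A ∩ B| = 6; needs |A ∖ B| = 4 — false.

3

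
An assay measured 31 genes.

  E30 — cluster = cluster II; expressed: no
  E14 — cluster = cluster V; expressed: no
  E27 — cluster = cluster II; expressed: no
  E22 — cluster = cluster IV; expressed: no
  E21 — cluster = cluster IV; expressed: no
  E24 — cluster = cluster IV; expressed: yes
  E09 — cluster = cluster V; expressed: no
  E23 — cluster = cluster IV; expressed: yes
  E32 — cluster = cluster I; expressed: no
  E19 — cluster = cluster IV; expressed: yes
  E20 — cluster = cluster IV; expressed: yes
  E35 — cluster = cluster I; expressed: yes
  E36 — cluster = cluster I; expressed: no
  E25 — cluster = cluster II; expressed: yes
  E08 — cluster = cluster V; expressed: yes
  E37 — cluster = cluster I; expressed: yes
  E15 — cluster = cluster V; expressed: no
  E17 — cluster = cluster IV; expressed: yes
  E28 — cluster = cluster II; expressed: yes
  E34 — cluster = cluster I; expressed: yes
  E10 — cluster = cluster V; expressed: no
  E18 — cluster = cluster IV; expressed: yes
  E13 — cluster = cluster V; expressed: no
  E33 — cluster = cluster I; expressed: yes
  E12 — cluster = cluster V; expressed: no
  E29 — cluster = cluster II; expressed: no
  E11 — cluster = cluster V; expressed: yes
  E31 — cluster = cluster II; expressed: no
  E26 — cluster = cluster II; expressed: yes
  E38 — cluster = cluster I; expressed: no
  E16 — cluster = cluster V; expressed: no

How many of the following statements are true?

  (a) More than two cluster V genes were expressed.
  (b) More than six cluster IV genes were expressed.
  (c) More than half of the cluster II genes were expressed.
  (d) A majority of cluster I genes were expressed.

1

(a) cluster V: |A| = 9, |A ∩ B| = 2; needs |A ∩ B| > 2 — false.
(b) cluster IV: |A| = 8, |A ∩ B| = 6; needs |A ∩ B| > 6 — false.
(c) cluster II: |A| = 7, |A ∩ B| = 3; needs |A ∩ B| > |A ∖ B| — false.
(d) cluster I: |A| = 7, |A ∩ B| = 4; needs |A ∩ B| > |A ∖ B| — true.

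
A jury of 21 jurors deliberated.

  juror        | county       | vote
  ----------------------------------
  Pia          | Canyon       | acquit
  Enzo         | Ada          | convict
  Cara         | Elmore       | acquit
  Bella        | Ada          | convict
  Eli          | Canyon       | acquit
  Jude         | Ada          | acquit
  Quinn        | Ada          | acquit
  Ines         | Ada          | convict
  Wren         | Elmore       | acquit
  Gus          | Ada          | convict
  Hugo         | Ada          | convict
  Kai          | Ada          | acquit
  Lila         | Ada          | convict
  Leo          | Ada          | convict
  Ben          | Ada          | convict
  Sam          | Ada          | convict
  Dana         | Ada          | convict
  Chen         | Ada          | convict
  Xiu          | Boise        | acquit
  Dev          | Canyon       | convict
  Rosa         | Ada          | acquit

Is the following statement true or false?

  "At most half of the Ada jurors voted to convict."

'At most half of the Ada jurors voted to convict' holds iff |A ∩ B| ≤ |A ∖ B|.
|A| = 15, |A ∩ B| = 11, |A ∖ B| = 4.
11 > 4, so the statement is false.

False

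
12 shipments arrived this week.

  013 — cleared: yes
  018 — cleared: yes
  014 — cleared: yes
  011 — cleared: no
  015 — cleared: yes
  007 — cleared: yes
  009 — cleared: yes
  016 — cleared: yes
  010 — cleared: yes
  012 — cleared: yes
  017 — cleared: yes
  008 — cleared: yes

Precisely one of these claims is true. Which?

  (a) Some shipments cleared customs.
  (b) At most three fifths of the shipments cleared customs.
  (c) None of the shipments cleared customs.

|A| = 12, |A ∩ B| = 11, |A ∖ B| = 1.
(a) requires A ∩ B ≠ ∅ (|A ∩ B| ≥ 1): true.
(b) requires |A ∩ B| / |A| ≤ 3/5: false.
(c) requires A ∩ B = ∅ (|A ∩ B| = 0): false.

(a)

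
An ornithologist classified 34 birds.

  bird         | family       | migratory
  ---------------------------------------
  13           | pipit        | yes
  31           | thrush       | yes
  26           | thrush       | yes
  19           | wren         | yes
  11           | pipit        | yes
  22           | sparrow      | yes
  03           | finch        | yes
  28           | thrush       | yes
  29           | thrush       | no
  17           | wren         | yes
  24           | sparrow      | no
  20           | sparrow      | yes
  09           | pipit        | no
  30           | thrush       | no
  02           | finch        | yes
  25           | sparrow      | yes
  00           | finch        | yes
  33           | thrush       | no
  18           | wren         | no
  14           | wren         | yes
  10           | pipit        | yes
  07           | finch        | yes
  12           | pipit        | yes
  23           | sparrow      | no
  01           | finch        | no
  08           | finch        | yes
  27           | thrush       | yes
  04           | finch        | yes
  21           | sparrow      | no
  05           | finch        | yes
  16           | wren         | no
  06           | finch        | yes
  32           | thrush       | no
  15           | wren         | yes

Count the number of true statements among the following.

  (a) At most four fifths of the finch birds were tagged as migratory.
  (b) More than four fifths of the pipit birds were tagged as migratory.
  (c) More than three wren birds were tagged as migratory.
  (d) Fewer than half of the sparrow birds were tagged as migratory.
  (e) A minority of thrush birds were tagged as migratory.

1

(a) finch: |A| = 9, |A ∩ B| = 8; needs |A ∩ B| / |A| ≤ 4/5 — false.
(b) pipit: |A| = 5, |A ∩ B| = 4; needs |A ∩ B| / |A| > 4/5 — false.
(c) wren: |A| = 6, |A ∩ B| = 4; needs |A ∩ B| > 3 — true.
(d) sparrow: |A| = 6, |A ∩ B| = 3; needs |A ∩ B| < |A ∖ B| — false.
(e) thrush: |A| = 8, |A ∩ B| = 4; needs |A ∩ B| < |A ∖ B| — false.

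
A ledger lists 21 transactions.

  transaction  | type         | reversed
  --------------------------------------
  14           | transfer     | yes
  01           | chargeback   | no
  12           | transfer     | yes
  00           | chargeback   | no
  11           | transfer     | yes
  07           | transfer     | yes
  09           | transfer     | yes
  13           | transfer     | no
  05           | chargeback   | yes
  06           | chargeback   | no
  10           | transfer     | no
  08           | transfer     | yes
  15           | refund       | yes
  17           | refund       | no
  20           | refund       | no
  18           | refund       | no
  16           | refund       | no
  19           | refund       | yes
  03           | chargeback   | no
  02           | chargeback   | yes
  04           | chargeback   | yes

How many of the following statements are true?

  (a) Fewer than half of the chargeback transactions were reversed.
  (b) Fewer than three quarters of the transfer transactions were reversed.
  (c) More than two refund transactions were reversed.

(a) chargeback: |A| = 7, |A ∩ B| = 3; needs |A ∩ B| < |A ∖ B| — true.
(b) transfer: |A| = 8, |A ∩ B| = 6; needs |A ∩ B| / |A| < 3/4 — false.
(c) refund: |A| = 6, |A ∩ B| = 2; needs |A ∩ B| > 2 — false.

1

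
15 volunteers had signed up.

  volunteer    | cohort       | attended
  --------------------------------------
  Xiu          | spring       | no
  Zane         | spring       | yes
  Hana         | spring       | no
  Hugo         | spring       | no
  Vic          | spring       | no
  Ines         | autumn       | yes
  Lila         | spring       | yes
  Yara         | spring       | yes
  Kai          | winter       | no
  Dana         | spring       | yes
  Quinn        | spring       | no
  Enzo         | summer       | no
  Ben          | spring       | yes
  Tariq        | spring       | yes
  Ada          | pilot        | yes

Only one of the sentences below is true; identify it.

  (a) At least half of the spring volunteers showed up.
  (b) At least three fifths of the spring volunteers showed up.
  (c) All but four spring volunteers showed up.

(a)

|A| = 11, |A ∩ B| = 6, |A ∖ B| = 5.
(a) requires |A ∩ B| ≥ |A ∖ B|: true.
(b) requires |A ∩ B| / |A| ≥ 3/5: false.
(c) requires |A ∖ B| = 4: false.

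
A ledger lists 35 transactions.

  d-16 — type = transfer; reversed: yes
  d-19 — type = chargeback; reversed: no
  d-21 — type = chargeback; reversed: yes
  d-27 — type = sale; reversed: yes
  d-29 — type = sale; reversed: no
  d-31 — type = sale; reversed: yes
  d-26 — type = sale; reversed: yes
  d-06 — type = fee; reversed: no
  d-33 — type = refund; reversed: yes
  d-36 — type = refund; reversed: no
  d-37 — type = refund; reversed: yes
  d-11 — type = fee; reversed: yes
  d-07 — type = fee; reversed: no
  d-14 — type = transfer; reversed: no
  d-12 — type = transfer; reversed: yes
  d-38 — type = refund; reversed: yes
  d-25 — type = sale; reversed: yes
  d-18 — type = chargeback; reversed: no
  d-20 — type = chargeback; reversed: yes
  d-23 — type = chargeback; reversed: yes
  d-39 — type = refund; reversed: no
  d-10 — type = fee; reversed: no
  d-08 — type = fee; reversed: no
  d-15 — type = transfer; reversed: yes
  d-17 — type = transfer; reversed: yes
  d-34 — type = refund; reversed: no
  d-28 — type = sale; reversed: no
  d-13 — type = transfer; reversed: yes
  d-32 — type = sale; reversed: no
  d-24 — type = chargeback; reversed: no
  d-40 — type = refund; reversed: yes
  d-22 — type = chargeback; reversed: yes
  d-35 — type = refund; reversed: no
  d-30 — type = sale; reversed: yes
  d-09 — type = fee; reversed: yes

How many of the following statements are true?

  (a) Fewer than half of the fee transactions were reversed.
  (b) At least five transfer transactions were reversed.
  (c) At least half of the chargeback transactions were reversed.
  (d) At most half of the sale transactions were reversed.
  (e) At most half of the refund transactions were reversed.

4

(a) fee: |A| = 6, |A ∩ B| = 2; needs |A ∩ B| < |A ∖ B| — true.
(b) transfer: |A| = 6, |A ∩ B| = 5; needs |A ∩ B| ≥ 5 — true.
(c) chargeback: |A| = 7, |A ∩ B| = 4; needs |A ∩ B| ≥ |A ∖ B| — true.
(d) sale: |A| = 8, |A ∩ B| = 5; needs |A ∩ B| ≤ |A ∖ B| — false.
(e) refund: |A| = 8, |A ∩ B| = 4; needs |A ∩ B| ≤ |A ∖ B| — true.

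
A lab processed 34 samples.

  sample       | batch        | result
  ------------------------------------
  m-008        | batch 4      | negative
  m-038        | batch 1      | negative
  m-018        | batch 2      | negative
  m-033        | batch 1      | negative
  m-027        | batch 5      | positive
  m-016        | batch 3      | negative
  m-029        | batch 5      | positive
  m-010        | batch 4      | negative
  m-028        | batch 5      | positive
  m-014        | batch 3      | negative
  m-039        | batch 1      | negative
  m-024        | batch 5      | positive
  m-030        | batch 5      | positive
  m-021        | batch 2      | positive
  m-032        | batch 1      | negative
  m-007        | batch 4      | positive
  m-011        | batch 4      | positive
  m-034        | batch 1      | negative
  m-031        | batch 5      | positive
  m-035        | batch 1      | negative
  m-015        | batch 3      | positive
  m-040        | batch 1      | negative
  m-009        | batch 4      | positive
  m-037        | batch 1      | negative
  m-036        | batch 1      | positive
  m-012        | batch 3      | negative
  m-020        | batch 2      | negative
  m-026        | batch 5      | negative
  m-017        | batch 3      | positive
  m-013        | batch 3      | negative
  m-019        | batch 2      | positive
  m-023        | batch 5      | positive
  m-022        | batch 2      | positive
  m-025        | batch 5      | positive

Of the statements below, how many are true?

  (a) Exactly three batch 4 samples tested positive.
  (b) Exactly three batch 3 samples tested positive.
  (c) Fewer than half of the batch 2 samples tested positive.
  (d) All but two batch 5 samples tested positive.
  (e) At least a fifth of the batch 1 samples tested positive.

1

(a) batch 4: |A| = 5, |A ∩ B| = 3; needs |A ∩ B| = 3 — true.
(b) batch 3: |A| = 6, |A ∩ B| = 2; needs |A ∩ B| = 3 — false.
(c) batch 2: |A| = 5, |A ∩ B| = 3; needs |A ∩ B| < |A ∖ B| — false.
(d) batch 5: |A| = 9, |A ∩ B| = 8; needs |A ∖ B| = 2 — false.
(e) batch 1: |A| = 9, |A ∩ B| = 1; needs |A ∩ B| / |A| ≥ 1/5 — false.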